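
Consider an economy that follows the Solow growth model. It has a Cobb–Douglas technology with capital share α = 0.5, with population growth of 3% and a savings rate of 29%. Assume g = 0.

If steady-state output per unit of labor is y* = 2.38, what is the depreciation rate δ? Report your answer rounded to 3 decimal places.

In steady state, investment equals break-even investment: s·k^α = (n + δ)·k.
Since y* = [s/(n + δ)]^(α/(1−α)), we have s/(n + δ) = (y*)^((1−α)/α) = 2.38^1 = 2.3800.
Therefore n + δ = s / 2.3800 = 0.29 / 2.3800 = 0.1218, so δ = 0.1218 − 0.030 = 0.0918.

δ ≈ 0.092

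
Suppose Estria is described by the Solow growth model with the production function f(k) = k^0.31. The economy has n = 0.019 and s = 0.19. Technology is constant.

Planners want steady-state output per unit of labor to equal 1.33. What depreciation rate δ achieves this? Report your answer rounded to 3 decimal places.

δ ≈ 0.082

In steady state, investment equals break-even investment: s·k^α = (n + δ)·k.
Since y* = [s/(n + δ)]^(α/(1−α)), we have s/(n + δ) = (y*)^((1−α)/α) = 1.33^2.2258 = 1.8866.
Therefore n + δ = s / 1.8866 = 0.19 / 1.8866 = 0.1007, so δ = 0.1007 − 0.019 = 0.0817.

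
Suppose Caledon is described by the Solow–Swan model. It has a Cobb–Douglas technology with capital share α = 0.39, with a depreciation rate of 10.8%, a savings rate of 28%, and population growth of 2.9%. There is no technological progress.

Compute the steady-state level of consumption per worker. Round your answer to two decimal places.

Steady state requires s·f(k) = (n + δ)·k, i.e. s·k^α = (n + δ)·k.
Rearranging, k^(1−α) = s / (n + δ).
k^0.61 = 0.28 / (0.029 + 0.108) = 0.28 / 0.137 = 2.0438
k* = 2.0438^(1/0.61) ≈ 3.2279
y* = (k*)^α = 3.2279^0.39 ≈ 1.5794
c* = (1 − s)·y* = (1 − 0.28) × 1.5794 ≈ 1.1372

c* = 1.14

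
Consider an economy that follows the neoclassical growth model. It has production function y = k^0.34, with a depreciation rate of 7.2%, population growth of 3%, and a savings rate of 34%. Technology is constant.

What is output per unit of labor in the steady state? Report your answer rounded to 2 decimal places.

At the steady state, Δk = 0, so s·k^α = (n + δ)·k.
Dividing both sides by k: k^(1−α) = s / (n + δ).
k^0.66 = 0.34 / (0.030 + 0.072) = 0.34 / 0.102 = 3.3333
k* = 3.3333^(1/0.66) ≈ 6.1977
y* = (k*)^α = 6.1977^0.34 ≈ 1.8593

y* ≈ 1.86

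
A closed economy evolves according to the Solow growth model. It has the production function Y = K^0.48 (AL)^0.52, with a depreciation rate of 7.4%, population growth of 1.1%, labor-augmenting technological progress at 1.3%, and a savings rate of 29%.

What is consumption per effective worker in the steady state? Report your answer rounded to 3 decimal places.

In steady state, investment equals break-even investment: s·k^α = (n + g + δ)·k.
Rearranging, k^(1−α) = s / (n + g + δ).
k^0.52 = 0.29 / (0.011 + 0.013 + 0.074) = 0.29 / 0.098 = 2.9592
k* = 2.9592^(1/0.52) ≈ 8.0557
y* = (k*)^α = 8.0557^0.48 ≈ 2.7223
c* = (1 − s)·y* = (1 − 0.29) × 2.7223 ≈ 1.9328

c* ≈ 1.933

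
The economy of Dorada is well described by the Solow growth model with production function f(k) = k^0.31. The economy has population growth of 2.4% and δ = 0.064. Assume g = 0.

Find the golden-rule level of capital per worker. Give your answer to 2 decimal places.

The golden rule sets f'(k) = n + δ, i.e. α·k^(α−1) = n + δ.
So k^(1−α) = α / (n + δ) = 0.31 / 0.088 = 3.5227.
k_gold = 3.5227^(1/0.69) ≈ 6.2026

k_gold ≈ 6.20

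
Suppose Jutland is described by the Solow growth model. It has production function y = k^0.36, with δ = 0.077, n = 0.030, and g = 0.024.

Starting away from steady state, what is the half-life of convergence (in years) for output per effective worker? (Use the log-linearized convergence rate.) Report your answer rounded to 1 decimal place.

half-life ≈ 8.3 years

Near the steady state the convergence rate is λ = (1 − α)(n + g + δ).
λ = (1 − 0.36) × 0.131 = 0.64 × 0.131 = 0.08384
Half-life = ln 2 / λ = 0.6931 / 0.08384 ≈ 8.27 years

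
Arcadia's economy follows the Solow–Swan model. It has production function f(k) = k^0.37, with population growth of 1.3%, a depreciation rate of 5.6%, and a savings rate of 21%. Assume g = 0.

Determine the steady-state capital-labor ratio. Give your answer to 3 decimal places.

In steady state, investment equals break-even investment: s·k^α = (n + δ)·k.
Rearranging, k^(1−α) = s / (n + δ).
k^0.63 = 0.21 / (0.013 + 0.056) = 0.21 / 0.069 = 3.0435
k* = 3.0435^(1/0.63) ≈ 5.8514

k* = 5.851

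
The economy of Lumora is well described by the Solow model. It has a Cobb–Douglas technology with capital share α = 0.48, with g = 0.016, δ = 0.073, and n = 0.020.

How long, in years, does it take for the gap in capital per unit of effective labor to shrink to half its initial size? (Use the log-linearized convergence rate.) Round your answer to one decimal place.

Near the steady state the convergence rate is λ = (1 − α)(n + g + δ).
λ = (1 − 0.48) × 0.109 = 0.52 × 0.109 = 0.05668
Half-life = ln 2 / λ = 0.6931 / 0.05668 ≈ 12.23 years

t_½ ≈ 12.2 years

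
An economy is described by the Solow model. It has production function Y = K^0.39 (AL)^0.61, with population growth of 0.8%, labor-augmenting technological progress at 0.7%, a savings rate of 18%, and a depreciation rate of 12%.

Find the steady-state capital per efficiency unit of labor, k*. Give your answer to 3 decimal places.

k* ≈ 1.603

In steady state, investment equals break-even investment: s·k^α = (n + g + δ)·k.
Dividing both sides by k: k^(1−α) = s / (n + g + δ).
k^0.61 = 0.18 / (0.008 + 0.007 + 0.120) = 0.18 / 0.135 = 1.3333
k* = 1.3333^(1/0.61) ≈ 1.6025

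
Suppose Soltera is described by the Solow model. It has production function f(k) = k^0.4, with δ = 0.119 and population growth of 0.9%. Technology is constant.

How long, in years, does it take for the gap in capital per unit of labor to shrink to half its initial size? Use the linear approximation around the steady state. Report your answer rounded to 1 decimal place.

t_½ ≈ 9.0 years

Near the steady state the convergence rate is λ = (1 − α)(n + δ).
λ = (1 − 0.4) × 0.128 = 0.6 × 0.128 = 0.0768
Half-life = ln 2 / λ = 0.6931 / 0.0768 ≈ 9.02 years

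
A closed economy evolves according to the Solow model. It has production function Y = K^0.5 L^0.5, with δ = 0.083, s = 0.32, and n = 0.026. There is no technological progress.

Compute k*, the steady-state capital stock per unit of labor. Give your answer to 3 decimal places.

In steady state, investment equals break-even investment: s·k^α = (n + δ)·k.
Dividing both sides by k: k^(1−α) = s / (n + δ).
k^0.5 = 0.32 / (0.026 + 0.083) = 0.32 / 0.109 = 2.9358
k* = 2.9358^(1/0.5) ≈ 8.6189

k* ≈ 8.619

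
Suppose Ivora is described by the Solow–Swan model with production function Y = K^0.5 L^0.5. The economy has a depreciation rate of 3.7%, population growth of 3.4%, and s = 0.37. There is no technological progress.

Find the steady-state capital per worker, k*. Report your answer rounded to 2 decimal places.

In steady state, investment equals break-even investment: s·k^α = (n + δ)·k.
Dividing both sides by k: k^(1−α) = s / (n + δ).
k^0.5 = 0.37 / (0.034 + 0.037) = 0.37 / 0.071 = 5.2113
k* = 5.2113^(1/0.5) ≈ 27.1576

k* ≈ 27.16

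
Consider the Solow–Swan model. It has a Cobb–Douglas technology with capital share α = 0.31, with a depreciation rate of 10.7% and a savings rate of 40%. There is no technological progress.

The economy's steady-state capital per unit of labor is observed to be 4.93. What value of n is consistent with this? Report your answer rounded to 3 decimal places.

At the steady state, Δk = 0, so s·k^α = (n + δ)·k.
So s / (n + δ) = (k*)^(1−α) = 4.93^0.69 = 3.0065.
Therefore n + δ = s / 3.0065 = 0.40 / 3.0065 = 0.1330, so n = 0.1330 − 0.107 = 0.0260.

n ≈ 0.026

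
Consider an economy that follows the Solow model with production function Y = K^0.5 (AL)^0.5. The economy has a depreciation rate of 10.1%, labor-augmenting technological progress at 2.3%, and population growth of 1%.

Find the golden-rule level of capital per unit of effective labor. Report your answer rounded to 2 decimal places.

k_gold ≈ 13.92

The golden rule sets f'(k) = n + g + δ, i.e. α·k^(α−1) = n + g + δ.
So k^(1−α) = α / (n + g + δ) = 0.5 / 0.134 = 3.7313.
k_gold = 3.7313^(1/0.5) ≈ 13.9226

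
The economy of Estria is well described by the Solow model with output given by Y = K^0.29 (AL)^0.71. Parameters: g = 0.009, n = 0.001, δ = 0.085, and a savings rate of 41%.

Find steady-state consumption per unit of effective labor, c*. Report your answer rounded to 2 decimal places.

At the steady state, Δk = 0, so s·k^α = (n + g + δ)·k.
Rearranging, k^(1−α) = s / (n + g + δ).
k^0.71 = 0.41 / (0.001 + 0.009 + 0.085) = 0.41 / 0.095 = 4.3158
k* = 4.3158^(1/0.71) ≈ 7.8425
y* = (k*)^α = 7.8425^0.29 ≈ 1.8172
c* = (1 − s)·y* = (1 − 0.41) × 1.8172 ≈ 1.0721

c* ≈ 1.07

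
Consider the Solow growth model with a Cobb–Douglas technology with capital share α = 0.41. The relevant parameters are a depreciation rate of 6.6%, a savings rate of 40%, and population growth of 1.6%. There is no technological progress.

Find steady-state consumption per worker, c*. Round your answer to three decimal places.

c* ≈ 1.805

At the steady state, Δk = 0, so s·k^α = (n + δ)·k.
Dividing both sides by k: k^(1−α) = s / (n + δ).
k^0.59 = 0.40 / (0.016 + 0.066) = 0.40 / 0.082 = 4.8780
k* = 4.8780^(1/0.59) ≈ 14.6728
y* = (k*)^α = 14.6728^0.41 ≈ 3.0079
c* = (1 − s)·y* = (1 − 0.40) × 3.0079 ≈ 1.8047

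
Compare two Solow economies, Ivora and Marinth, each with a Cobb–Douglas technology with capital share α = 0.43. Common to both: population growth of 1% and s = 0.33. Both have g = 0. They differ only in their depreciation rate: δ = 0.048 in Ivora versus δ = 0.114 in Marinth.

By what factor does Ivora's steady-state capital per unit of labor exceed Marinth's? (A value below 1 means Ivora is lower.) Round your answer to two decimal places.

Steady-state k* = [s/(n + δ)]^(1/(1−α)), so the ratio is [ (s_I/(n + δ)_I) / (s_M/(n + δ)_M) ]^1.7544.
s_I/(n + δ)_I = 0.33/0.058 = 5.6897; s_M/(n + δ)_M = 0.33/0.124 = 2.6613.
Ratio = (5.6897/2.6613)^1.7544 = 2.1379^1.7544 ≈ 3.7925

ratio ≈ 3.79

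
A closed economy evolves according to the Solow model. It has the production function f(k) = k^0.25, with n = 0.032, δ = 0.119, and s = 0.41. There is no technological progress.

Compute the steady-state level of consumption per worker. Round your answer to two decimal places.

Steady state requires s·f(k) = (n + δ)·k, i.e. s·k^α = (n + δ)·k.
Rearranging, k^(1−α) = s / (n + δ).
k^0.75 = 0.41 / (0.032 + 0.119) = 0.41 / 0.151 = 2.7152
k* = 2.7152^(1/0.75) ≈ 3.7879
y* = (k*)^α = 3.7879^0.25 ≈ 1.3951
c* = (1 − s)·y* = (1 − 0.41) × 1.3951 ≈ 0.8231

c* = 0.82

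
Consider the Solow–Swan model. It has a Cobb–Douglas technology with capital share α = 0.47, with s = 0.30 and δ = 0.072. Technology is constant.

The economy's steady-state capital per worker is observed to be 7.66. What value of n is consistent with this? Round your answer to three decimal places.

n ≈ 0.030

In steady state, investment equals break-even investment: s·k^α = (n + δ)·k.
So s / (n + δ) = (k*)^(1−α) = 7.66^0.53 = 2.9420.
Therefore n + δ = s / 2.9420 = 0.30 / 2.9420 = 0.1020, so n = 0.1020 − 0.072 = 0.0300.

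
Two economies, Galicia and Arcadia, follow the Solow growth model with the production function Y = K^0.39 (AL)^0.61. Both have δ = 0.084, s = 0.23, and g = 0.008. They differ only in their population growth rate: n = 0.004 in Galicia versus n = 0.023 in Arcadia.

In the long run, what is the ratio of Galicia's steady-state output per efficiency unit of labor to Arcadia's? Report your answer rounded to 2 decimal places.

ratio ≈ 1.12

Steady-state y* = [s/(n + g + δ)]^(α/(1−α)), so the ratio is [ (s_G/(n + g + δ)_G) / (s_A/(n + g + δ)_A) ]^0.6393.
s_G/(n + g + δ)_G = 0.23/0.096 = 2.3958; s_A/(n + g + δ)_A = 0.23/0.115 = 2.0000.
Ratio = (2.3958/2.0000)^0.6393 = 1.1979^0.6393 ≈ 1.1224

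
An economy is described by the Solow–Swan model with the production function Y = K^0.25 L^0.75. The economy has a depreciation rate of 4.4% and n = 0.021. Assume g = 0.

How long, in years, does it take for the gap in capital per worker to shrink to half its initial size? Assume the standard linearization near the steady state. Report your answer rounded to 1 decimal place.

t_½ ≈ 14.2 years

Near the steady state the convergence rate is λ = (1 − α)(n + δ).
λ = (1 − 0.25) × 0.065 = 0.75 × 0.065 = 0.04875
Half-life = ln 2 / λ = 0.6931 / 0.04875 ≈ 14.22 years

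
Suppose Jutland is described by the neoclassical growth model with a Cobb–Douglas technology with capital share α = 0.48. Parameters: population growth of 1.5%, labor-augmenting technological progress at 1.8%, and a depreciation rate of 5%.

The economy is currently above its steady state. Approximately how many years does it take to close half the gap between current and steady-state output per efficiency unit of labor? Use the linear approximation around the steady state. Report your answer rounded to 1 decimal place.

Near the steady state the convergence rate is λ = (1 − α)(n + g + δ).
λ = (1 − 0.48) × 0.083 = 0.52 × 0.083 = 0.04316
Half-life = ln 2 / λ = 0.6931 / 0.04316 ≈ 16.06 years

t_½ ≈ 16.1 years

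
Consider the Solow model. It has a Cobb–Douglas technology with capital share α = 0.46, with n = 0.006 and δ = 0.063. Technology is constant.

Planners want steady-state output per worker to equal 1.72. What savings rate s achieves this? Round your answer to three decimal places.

s ≈ 0.130

At the steady state, Δk = 0, so s·k^α = (n + δ)·k.
Since y* = [s/(n + δ)]^(α/(1−α)), we have s/(n + δ) = (y*)^((1−α)/α) = 1.72^1.1739 = 1.8901.
Therefore s = 1.8901 × (n + δ) = 1.8901 × 0.069 = 0.1304.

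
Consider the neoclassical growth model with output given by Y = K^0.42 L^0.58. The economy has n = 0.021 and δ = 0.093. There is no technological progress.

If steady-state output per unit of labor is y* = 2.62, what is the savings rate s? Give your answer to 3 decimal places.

Steady state requires s·f(k) = (n + δ)·k, i.e. s·k^α = (n + δ)·k.
Since y* = [s/(n + δ)]^(α/(1−α)), we have s/(n + δ) = (y*)^((1−α)/α) = 2.62^1.381 = 3.7816.
Therefore s = 3.7816 × (n + δ) = 3.7816 × 0.114 = 0.4311.

s ≈ 0.431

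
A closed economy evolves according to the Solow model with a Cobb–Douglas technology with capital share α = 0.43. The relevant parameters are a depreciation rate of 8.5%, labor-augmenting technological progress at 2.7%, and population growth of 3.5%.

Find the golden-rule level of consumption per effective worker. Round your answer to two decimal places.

c_gold ≈ 1.28

At the golden rule, f'(k) = n + g + δ, so α·k^(α−1) = n + g + δ and k_gold = (α/(n + g + δ))^(1/(1−α)).
k_gold = (0.43/0.147)^(1/0.57) = 2.9252^1.7544 ≈ 6.5739
c_gold = f(k_gold) − (n + g + δ)·k_gold = 2.2473 − 0.147×6.5739 ≈ 1.2809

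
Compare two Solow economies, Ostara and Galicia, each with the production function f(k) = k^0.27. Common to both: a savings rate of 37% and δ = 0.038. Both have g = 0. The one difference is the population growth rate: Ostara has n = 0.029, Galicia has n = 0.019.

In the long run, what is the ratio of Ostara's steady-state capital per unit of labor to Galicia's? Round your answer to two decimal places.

k*_O / k*_G ≈ 0.80

Steady-state k* = [s/(n + δ)]^(1/(1−α)), so the ratio is [ (s_O/(n + δ)_O) / (s_G/(n + δ)_G) ]^1.3699.
s_O/(n + δ)_O = 0.37/0.067 = 5.5224; s_G/(n + δ)_G = 0.37/0.057 = 6.4912.
Ratio = (5.5224/6.4912)^1.3699 = 0.8508^1.3699 ≈ 0.8014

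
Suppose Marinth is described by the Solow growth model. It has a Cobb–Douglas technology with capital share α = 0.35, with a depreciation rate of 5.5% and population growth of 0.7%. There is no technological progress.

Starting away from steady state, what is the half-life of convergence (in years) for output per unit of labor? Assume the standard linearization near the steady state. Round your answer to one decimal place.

Near the steady state the convergence rate is λ = (1 − α)(n + δ).
λ = (1 − 0.35) × 0.062 = 0.65 × 0.062 = 0.0403
Half-life = ln 2 / λ = 0.6931 / 0.0403 ≈ 17.20 years

half-life ≈ 17.2 years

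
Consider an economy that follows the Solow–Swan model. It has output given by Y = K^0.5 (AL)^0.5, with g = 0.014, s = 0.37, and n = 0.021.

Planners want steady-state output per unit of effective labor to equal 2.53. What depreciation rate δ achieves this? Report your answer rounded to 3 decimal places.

δ ≈ 0.111

In steady state, investment equals break-even investment: s·k^α = (n + g + δ)·k.
Since y* = [s/(n + g + δ)]^(α/(1−α)), we have s/(n + g + δ) = (y*)^((1−α)/α) = 2.53^1 = 2.5300.
Therefore n + g + δ = s / 2.5300 = 0.37 / 2.5300 = 0.1462, so δ = 0.1462 − 0.035 = 0.1112.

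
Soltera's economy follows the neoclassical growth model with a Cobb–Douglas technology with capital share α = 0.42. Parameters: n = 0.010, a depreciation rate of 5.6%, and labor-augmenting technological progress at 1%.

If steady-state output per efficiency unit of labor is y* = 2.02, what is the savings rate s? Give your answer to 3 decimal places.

Steady state requires s·f(k) = (n + g + δ)·k, i.e. s·k^α = (n + g + δ)·k.
Since y* = [s/(n + g + δ)]^(α/(1−α)), we have s/(n + g + δ) = (y*)^((1−α)/α) = 2.02^1.381 = 2.6405.
Therefore s = 2.6405 × (n + g + δ) = 2.6405 × 0.076 = 0.2007.

s ≈ 0.201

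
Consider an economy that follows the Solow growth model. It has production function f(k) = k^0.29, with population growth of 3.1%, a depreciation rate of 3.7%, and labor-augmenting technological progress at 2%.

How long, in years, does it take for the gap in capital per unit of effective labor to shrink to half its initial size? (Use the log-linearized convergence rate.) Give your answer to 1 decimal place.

half-life ≈ 11.1 years

Near the steady state the convergence rate is λ = (1 − α)(n + g + δ).
λ = (1 − 0.29) × 0.088 = 0.71 × 0.088 = 0.06248
Half-life = ln 2 / λ = 0.6931 / 0.06248 ≈ 11.09 years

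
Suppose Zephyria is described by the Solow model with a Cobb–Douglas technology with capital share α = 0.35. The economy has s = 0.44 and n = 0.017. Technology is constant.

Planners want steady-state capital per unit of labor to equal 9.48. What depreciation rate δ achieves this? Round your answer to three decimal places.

δ ≈ 0.085

Steady state requires s·f(k) = (n + δ)·k, i.e. s·k^α = (n + δ)·k.
So s / (n + δ) = (k*)^(1−α) = 9.48^0.65 = 4.3144.
Therefore n + δ = s / 4.3144 = 0.44 / 4.3144 = 0.1020, so δ = 0.1020 − 0.017 = 0.0850.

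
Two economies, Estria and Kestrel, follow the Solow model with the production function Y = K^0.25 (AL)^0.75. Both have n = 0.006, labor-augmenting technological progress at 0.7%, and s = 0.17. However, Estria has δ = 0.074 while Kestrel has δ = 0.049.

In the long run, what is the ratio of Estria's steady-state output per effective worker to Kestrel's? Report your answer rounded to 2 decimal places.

Steady-state y* = [s/(n + g + δ)]^(α/(1−α)), so the ratio is [ (s_E/(n + g + δ)_E) / (s_K/(n + g + δ)_K) ]^0.3333.
s_E/(n + g + δ)_E = 0.17/0.087 = 1.9540; s_K/(n + g + δ)_K = 0.17/0.062 = 2.7419.
Ratio = (1.9540/2.7419)^0.3333 = 0.7126^0.3333 ≈ 0.8932

ratio ≈ 0.89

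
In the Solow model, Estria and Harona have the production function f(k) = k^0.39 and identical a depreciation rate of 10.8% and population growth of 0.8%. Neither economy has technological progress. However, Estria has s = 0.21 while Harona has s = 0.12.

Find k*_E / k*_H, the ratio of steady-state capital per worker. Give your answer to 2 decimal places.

Steady-state k* = [s/(n + δ)]^(1/(1−α)), so the ratio is [ (s_E/(n + δ)_E) / (s_H/(n + δ)_H) ]^1.6393.
s_E/(n + δ)_E = 0.21/0.116 = 1.8103; s_H/(n + δ)_H = 0.12/0.116 = 1.0345.
Ratio = (1.8103/1.0345)^1.6393 = 1.7499^1.6393 ≈ 2.5025

k*_E / k*_H ≈ 2.50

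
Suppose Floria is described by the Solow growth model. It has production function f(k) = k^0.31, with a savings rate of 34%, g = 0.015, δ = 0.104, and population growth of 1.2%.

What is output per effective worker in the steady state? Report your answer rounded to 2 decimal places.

At the steady state, Δk = 0, so s·k^α = (n + g + δ)·k.
Dividing both sides by k: k^(1−α) = s / (n + g + δ).
k^0.69 = 0.34 / (0.012 + 0.015 + 0.104) = 0.34 / 0.131 = 2.5954
k* = 2.5954^(1/0.69) ≈ 3.9838
y* = (k*)^α = 3.9838^0.31 ≈ 1.5349

y* ≈ 1.53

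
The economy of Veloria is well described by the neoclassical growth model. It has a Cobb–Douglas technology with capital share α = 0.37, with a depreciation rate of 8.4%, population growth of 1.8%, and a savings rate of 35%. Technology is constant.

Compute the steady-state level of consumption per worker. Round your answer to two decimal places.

Steady state requires s·f(k) = (n + δ)·k, i.e. s·k^α = (n + δ)·k.
Rearranging, k^(1−α) = s / (n + δ).
k^0.63 = 0.35 / (0.018 + 0.084) = 0.35 / 0.102 = 3.4314
k* = 3.4314^(1/0.63) ≈ 7.0787
y* = (k*)^α = 7.0787^0.37 ≈ 2.0629
c* = (1 − s)·y* = (1 − 0.35) × 2.0629 ≈ 1.3409

c* = 1.34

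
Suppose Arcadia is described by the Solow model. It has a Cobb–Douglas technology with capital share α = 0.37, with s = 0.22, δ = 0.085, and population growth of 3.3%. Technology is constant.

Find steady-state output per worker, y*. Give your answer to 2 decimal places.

At the steady state, Δk = 0, so s·k^α = (n + δ)·k.
Rearranging, k^(1−α) = s / (n + δ).
k^0.63 = 0.22 / (0.033 + 0.085) = 0.22 / 0.118 = 1.8644
k* = 1.8644^(1/0.63) ≈ 2.6880
y* = (k*)^α = 2.6880^0.37 ≈ 1.4417

y* = 1.44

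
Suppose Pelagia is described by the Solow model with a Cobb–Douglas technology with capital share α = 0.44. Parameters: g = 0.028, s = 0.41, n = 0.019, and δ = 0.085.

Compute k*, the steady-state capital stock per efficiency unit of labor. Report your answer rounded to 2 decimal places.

At the steady state, Δk = 0, so s·k^α = (n + g + δ)·k.
Dividing both sides by k: k^(1−α) = s / (n + g + δ).
k^0.56 = 0.41 / (0.019 + 0.028 + 0.085) = 0.41 / 0.132 = 3.1061
k* = 3.1061^(1/0.56) ≈ 7.5676

k* = 7.57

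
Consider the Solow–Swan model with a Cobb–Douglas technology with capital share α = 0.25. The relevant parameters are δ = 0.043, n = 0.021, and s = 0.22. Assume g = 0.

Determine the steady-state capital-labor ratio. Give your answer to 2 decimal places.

Steady state requires s·f(k) = (n + δ)·k, i.e. s·k^α = (n + δ)·k.
Dividing both sides by k: k^(1−α) = s / (n + δ).
k^0.75 = 0.22 / (0.021 + 0.043) = 0.22 / 0.064 = 3.4375
k* = 3.4375^(1/0.75) ≈ 5.1879

k* ≈ 5.19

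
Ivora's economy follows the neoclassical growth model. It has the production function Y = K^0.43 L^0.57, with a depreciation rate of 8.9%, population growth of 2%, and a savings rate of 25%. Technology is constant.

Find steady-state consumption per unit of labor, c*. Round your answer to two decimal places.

c* ≈ 1.40

At the steady state, Δk = 0, so s·k^α = (n + δ)·k.
Dividing both sides by k: k^(1−α) = s / (n + δ).
k^0.57 = 0.25 / (0.020 + 0.089) = 0.25 / 0.109 = 2.2936
k* = 2.2936^(1/0.57) ≈ 4.2903
y* = (k*)^α = 4.2903^0.43 ≈ 1.8706
c* = (1 − s)·y* = (1 − 0.25) × 1.8706 ≈ 1.4030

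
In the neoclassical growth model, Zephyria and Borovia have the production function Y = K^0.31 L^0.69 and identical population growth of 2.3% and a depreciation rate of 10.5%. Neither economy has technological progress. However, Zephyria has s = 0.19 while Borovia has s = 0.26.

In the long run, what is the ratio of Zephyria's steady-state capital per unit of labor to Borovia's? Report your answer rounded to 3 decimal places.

Steady-state k* = [s/(n + δ)]^(1/(1−α)), so the ratio is [ (s_Z/(n + δ)_Z) / (s_B/(n + δ)_B) ]^1.4493.
s_Z/(n + δ)_Z = 0.19/0.128 = 1.4844; s_B/(n + δ)_B = 0.26/0.128 = 2.0313.
Ratio = (1.4844/2.0313)^1.4493 = 0.7308^1.4493 ≈ 0.6348

ratio ≈ 0.635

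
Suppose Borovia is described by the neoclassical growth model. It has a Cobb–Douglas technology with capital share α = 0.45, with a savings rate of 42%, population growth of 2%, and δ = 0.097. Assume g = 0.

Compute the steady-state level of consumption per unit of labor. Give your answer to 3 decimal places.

c* = 1.650

At the steady state, Δk = 0, so s·k^α = (n + δ)·k.
Dividing both sides by k: k^(1−α) = s / (n + δ).
k^0.55 = 0.42 / (0.020 + 0.097) = 0.42 / 0.117 = 3.5897
k* = 3.5897^(1/0.55) ≈ 10.2140
y* = (k*)^α = 10.2140^0.45 ≈ 2.8454
c* = (1 − s)·y* = (1 − 0.42) × 2.8454 ≈ 1.6503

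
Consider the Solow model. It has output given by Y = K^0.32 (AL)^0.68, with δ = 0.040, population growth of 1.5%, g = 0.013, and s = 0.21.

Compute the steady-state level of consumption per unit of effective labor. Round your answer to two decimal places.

Steady state requires s·f(k) = (n + g + δ)·k, i.e. s·k^α = (n + g + δ)·k.
Rearranging, k^(1−α) = s / (n + g + δ).
k^0.68 = 0.21 / (0.015 + 0.013 + 0.040) = 0.21 / 0.068 = 3.0882
k* = 3.0882^(1/0.68) ≈ 5.2499
y* = (k*)^α = 5.2499^0.32 ≈ 1.7000
c* = (1 − s)·y* = (1 − 0.21) × 1.7000 ≈ 1.3430

c* ≈ 1.34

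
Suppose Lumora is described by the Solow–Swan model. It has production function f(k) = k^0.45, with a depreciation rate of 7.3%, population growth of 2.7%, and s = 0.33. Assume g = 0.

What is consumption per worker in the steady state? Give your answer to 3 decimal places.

c* = 1.780

Steady state requires s·f(k) = (n + δ)·k, i.e. s·k^α = (n + δ)·k.
Rearranging, k^(1−α) = s / (n + δ).
k^0.55 = 0.33 / (0.027 + 0.073) = 0.33 / 0.100 = 3.3000
k* = 3.3000^(1/0.55) ≈ 8.7650
y* = (k*)^α = 8.7650^0.45 ≈ 2.6561
c* = (1 − s)·y* = (1 − 0.33) × 2.6561 ≈ 1.7796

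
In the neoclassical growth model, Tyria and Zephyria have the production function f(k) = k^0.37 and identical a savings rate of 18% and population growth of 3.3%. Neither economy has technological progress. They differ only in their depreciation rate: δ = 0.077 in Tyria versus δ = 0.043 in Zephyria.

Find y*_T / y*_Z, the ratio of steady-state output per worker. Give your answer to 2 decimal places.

Steady-state y* = [s/(n + δ)]^(α/(1−α)), so the ratio is [ (s_T/(n + δ)_T) / (s_Z/(n + δ)_Z) ]^0.5873.
s_T/(n + δ)_T = 0.18/0.110 = 1.6364; s_Z/(n + δ)_Z = 0.18/0.076 = 2.3684.
Ratio = (1.6364/2.3684)^0.5873 = 0.6909^0.5873 ≈ 0.8048

y*_T / y*_Z ≈ 0.80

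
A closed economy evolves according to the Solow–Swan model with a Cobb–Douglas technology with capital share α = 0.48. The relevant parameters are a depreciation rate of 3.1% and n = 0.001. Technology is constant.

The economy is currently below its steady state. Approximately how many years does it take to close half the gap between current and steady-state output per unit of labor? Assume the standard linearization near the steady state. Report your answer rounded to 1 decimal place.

Near the steady state the convergence rate is λ = (1 − α)(n + δ).
λ = (1 − 0.48) × 0.032 = 0.52 × 0.032 = 0.01664
Half-life = ln 2 / λ = 0.6931 / 0.01664 ≈ 41.65 years

t_½ ≈ 41.7 years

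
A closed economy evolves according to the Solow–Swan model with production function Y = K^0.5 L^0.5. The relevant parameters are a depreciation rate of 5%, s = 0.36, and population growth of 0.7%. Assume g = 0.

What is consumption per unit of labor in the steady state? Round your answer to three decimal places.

Steady state requires s·f(k) = (n + δ)·k, i.e. s·k^α = (n + δ)·k.
Rearranging, k^(1−α) = s / (n + δ).
k^0.5 = 0.36 / (0.007 + 0.050) = 0.36 / 0.057 = 6.3158
k* = 6.3158^(1/0.5) ≈ 39.8893
y* = (k*)^α = 39.8893^0.5 ≈ 6.3158
c* = (1 − s)·y* = (1 − 0.36) × 6.3158 ≈ 4.0421

c* ≈ 4.042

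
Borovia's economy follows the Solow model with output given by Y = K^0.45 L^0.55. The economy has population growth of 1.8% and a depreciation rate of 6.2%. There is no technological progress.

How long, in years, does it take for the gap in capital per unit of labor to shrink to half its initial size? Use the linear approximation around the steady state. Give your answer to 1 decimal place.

half-life ≈ 15.8 years

Near the steady state the convergence rate is λ = (1 − α)(n + δ).
λ = (1 − 0.45) × 0.080 = 0.55 × 0.080 = 0.0440
Half-life = ln 2 / λ = 0.6931 / 0.0440 ≈ 15.75 years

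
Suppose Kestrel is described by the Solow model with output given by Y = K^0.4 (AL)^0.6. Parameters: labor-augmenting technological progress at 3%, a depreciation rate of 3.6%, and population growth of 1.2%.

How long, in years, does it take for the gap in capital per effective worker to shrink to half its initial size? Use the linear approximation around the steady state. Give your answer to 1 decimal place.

about 14.8 years

Near the steady state the convergence rate is λ = (1 − α)(n + g + δ).
λ = (1 − 0.4) × 0.078 = 0.6 × 0.078 = 0.0468
Half-life = ln 2 / λ = 0.6931 / 0.0468 ≈ 14.81 years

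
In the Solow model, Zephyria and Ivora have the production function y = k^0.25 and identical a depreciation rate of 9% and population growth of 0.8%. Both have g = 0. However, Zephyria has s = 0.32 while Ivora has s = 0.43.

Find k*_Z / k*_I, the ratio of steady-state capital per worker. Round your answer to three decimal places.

Steady-state k* = [s/(n + δ)]^(1/(1−α)), so the ratio is [ (s_Z/(n + δ)_Z) / (s_I/(n + δ)_I) ]^1.3333.
s_Z/(n + δ)_Z = 0.32/0.098 = 3.2653; s_I/(n + δ)_I = 0.43/0.098 = 4.3878.
Ratio = (3.2653/4.3878)^1.3333 = 0.7442^1.3333 ≈ 0.6744

k*_Z / k*_I ≈ 0.674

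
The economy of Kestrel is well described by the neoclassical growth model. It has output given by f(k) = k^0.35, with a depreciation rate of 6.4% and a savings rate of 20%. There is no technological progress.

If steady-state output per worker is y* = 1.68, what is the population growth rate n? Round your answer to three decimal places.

n ≈ 0.012

At the steady state, Δk = 0, so s·k^α = (n + δ)·k.
Since y* = [s/(n + δ)]^(α/(1−α)), we have s/(n + δ) = (y*)^((1−α)/α) = 1.68^1.8571 = 2.6207.
Therefore n + δ = s / 2.6207 = 0.20 / 2.6207 = 0.0763, so n = 0.0763 − 0.064 = 0.0123.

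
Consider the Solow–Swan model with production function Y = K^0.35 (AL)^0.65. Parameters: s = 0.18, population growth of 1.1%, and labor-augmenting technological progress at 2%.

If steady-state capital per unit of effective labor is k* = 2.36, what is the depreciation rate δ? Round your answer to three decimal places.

δ ≈ 0.072

Steady state requires s·f(k) = (n + g + δ)·k, i.e. s·k^α = (n + g + δ)·k.
So s / (n + g + δ) = (k*)^(1−α) = 2.36^0.65 = 1.7474.
Therefore n + g + δ = s / 1.7474 = 0.18 / 1.7474 = 0.1030, so δ = 0.1030 − 0.031 = 0.0720.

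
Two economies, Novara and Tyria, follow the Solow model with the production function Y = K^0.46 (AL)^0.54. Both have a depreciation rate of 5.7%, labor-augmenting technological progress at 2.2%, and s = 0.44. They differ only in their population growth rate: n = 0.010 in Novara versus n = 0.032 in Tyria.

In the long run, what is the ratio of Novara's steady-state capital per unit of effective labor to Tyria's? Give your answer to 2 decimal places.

k*_N / k*_T ≈ 1.51

Steady-state k* = [s/(n + g + δ)]^(1/(1−α)), so the ratio is [ (s_N/(n + g + δ)_N) / (s_T/(n + g + δ)_T) ]^1.8519.
s_N/(n + g + δ)_N = 0.44/0.089 = 4.9438; s_T/(n + g + δ)_T = 0.44/0.111 = 3.9640.
Ratio = (4.9438/3.9640)^1.8519 = 1.2472^1.8519 ≈ 1.5054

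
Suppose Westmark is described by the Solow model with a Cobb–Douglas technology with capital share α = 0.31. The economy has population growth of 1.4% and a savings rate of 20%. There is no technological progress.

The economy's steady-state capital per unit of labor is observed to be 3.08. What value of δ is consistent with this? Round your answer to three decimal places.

δ ≈ 0.078

Steady state requires s·f(k) = (n + δ)·k, i.e. s·k^α = (n + δ)·k.
So s / (n + δ) = (k*)^(1−α) = 3.08^0.69 = 2.1732.
Therefore n + δ = s / 2.1732 = 0.20 / 2.1732 = 0.0920, so δ = 0.0920 − 0.014 = 0.0780.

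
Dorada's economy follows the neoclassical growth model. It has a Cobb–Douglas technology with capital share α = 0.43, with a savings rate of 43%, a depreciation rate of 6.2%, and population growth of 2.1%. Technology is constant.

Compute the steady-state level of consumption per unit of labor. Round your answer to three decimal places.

c* ≈ 1.972

In steady state, investment equals break-even investment: s·k^α = (n + δ)·k.
Rearranging, k^(1−α) = s / (n + δ).
k^0.57 = 0.43 / (0.021 + 0.062) = 0.43 / 0.083 = 5.1807
k* = 5.1807^(1/0.57) ≈ 17.9190
y* = (k*)^α = 17.9190^0.43 ≈ 3.4588
c* = (1 − s)·y* = (1 − 0.43) × 3.4588 ≈ 1.9715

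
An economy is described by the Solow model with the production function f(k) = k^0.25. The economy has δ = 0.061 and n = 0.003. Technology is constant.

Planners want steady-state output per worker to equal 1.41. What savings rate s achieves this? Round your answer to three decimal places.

s ≈ 0.179

Steady state requires s·f(k) = (n + δ)·k, i.e. s·k^α = (n + δ)·k.
Since y* = [s/(n + δ)]^(α/(1−α)), we have s/(n + δ) = (y*)^((1−α)/α) = 1.41^3 = 2.8032.
Therefore s = 2.8032 × (n + δ) = 2.8032 × 0.064 = 0.1794.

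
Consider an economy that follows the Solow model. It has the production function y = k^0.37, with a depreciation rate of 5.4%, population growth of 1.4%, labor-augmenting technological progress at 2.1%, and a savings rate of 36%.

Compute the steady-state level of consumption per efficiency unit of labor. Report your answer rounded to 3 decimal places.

c* = 1.454

Steady state requires s·f(k) = (n + g + δ)·k, i.e. s·k^α = (n + g + δ)·k.
Dividing both sides by k: k^(1−α) = s / (n + g + δ).
k^0.63 = 0.36 / (0.014 + 0.021 + 0.054) = 0.36 / 0.089 = 4.0449
k* = 4.0449^(1/0.63) ≈ 9.1906
y* = (k*)^α = 9.1906^0.37 ≈ 2.2722
c* = (1 − s)·y* = (1 − 0.36) × 2.2722 ≈ 1.4542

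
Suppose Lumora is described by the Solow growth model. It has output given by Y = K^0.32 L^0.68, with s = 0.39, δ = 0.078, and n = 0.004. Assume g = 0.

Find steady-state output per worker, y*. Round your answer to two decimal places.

y* = 2.08

Steady state requires s·f(k) = (n + δ)·k, i.e. s·k^α = (n + δ)·k.
Dividing both sides by k: k^(1−α) = s / (n + δ).
k^0.68 = 0.39 / (0.004 + 0.078) = 0.39 / 0.082 = 4.7561
k* = 4.7561^(1/0.68) ≈ 9.9073
y* = (k*)^α = 9.9073^0.32 ≈ 2.0831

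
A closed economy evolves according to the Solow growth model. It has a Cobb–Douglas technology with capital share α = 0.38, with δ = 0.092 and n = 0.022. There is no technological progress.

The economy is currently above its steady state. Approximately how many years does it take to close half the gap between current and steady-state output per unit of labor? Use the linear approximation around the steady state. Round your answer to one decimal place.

about 9.8 years

Near the steady state the convergence rate is λ = (1 − α)(n + δ).
λ = (1 − 0.38) × 0.114 = 0.62 × 0.114 = 0.07068
Half-life = ln 2 / λ = 0.6931 / 0.07068 ≈ 9.81 years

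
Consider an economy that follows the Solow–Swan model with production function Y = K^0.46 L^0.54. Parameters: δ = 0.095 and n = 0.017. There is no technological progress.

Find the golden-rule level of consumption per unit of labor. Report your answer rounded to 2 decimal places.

At the golden rule, f'(k) = n + δ, so α·k^(α−1) = n + δ and k_gold = (α/(n + δ))^(1/(1−α)).
k_gold = (0.46/0.112)^(1/0.54) = 4.1071^1.8519 ≈ 13.6838
c_gold = f(k_gold) − (n + δ)·k_gold = 3.3316 − 0.112×13.6838 ≈ 1.7990

c_gold ≈ 1.80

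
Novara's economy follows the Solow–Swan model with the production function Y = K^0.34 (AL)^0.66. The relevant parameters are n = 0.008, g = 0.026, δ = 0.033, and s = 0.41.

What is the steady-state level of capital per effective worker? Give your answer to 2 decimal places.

k* = 15.56

In steady state, investment equals break-even investment: s·k^α = (n + g + δ)·k.
Dividing both sides by k: k^(1−α) = s / (n + g + δ).
k^0.66 = 0.41 / (0.008 + 0.026 + 0.033) = 0.41 / 0.067 = 6.1194
k* = 6.1194^(1/0.66) ≈ 15.5591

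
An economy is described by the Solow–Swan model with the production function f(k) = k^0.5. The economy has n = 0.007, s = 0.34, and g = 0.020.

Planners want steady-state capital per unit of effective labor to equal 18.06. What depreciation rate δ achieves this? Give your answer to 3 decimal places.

In steady state, investment equals break-even investment: s·k^α = (n + g + δ)·k.
So s / (n + g + δ) = (k*)^(1−α) = 18.06^0.5 = 4.2497.
Therefore n + g + δ = s / 4.2497 = 0.34 / 4.2497 = 0.0800, so δ = 0.0800 − 0.027 = 0.0530.

δ ≈ 0.053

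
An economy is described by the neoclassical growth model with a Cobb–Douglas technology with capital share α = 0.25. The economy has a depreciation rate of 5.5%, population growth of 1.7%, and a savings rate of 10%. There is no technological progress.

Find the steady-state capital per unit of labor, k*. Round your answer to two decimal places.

k* ≈ 1.55

In steady state, investment equals break-even investment: s·k^α = (n + δ)·k.
Dividing both sides by k: k^(1−α) = s / (n + δ).
k^0.75 = 0.10 / (0.017 + 0.055) = 0.10 / 0.072 = 1.3889
k* = 1.3889^(1/0.75) ≈ 1.5496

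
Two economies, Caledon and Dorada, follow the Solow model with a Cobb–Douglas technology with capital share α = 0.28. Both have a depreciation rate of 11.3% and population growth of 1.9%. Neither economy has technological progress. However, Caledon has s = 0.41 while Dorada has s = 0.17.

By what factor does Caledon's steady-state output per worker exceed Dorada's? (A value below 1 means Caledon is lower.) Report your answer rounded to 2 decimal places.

y*_C / y*_D ≈ 1.41

Steady-state y* = [s/(n + δ)]^(α/(1−α)), so the ratio is [ (s_C/(n + δ)_C) / (s_D/(n + δ)_D) ]^0.3889.
s_C/(n + δ)_C = 0.41/0.132 = 3.1061; s_D/(n + δ)_D = 0.17/0.132 = 1.2879.
Ratio = (3.1061/1.2879)^0.3889 = 2.4118^0.3889 ≈ 1.4083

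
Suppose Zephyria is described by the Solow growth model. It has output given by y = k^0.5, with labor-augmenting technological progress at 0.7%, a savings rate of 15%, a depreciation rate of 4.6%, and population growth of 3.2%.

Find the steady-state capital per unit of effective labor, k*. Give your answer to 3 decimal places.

At the steady state, Δk = 0, so s·k^α = (n + g + δ)·k.
Dividing both sides by k: k^(1−α) = s / (n + g + δ).
k^0.5 = 0.15 / (0.032 + 0.007 + 0.046) = 0.15 / 0.085 = 1.7647
k* = 1.7647^(1/0.5) ≈ 3.1142

k* = 3.114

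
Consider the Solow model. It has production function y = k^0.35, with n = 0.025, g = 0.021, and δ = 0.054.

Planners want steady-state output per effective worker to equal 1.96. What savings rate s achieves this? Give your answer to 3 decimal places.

In steady state, investment equals break-even investment: s·k^α = (n + g + δ)·k.
Since y* = [s/(n + g + δ)]^(α/(1−α)), we have s/(n + g + δ) = (y*)^((1−α)/α) = 1.96^1.8571 = 3.4894.
Therefore s = 3.4894 × (n + g + δ) = 3.4894 × 0.100 = 0.3489.

s ≈ 0.349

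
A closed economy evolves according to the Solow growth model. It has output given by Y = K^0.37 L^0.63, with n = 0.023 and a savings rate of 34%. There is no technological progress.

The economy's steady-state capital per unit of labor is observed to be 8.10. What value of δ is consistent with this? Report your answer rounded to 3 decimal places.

δ ≈ 0.068

At the steady state, Δk = 0, so s·k^α = (n + δ)·k.
So s / (n + δ) = (k*)^(1−α) = 8.10^0.63 = 3.7355.
Therefore n + δ = s / 3.7355 = 0.34 / 3.7355 = 0.0910, so δ = 0.0910 − 0.023 = 0.0680.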